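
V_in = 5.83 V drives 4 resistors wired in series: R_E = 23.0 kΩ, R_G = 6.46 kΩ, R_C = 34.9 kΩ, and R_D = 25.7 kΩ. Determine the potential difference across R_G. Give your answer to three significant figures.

V ≈ 0.418 V

ΣR = 23.0 + 6.46 + 34.9 + 25.7 = 90.06 kΩ.
V = V_in · R/ΣR = 5.83 × 0.07173 = 0.4182 V.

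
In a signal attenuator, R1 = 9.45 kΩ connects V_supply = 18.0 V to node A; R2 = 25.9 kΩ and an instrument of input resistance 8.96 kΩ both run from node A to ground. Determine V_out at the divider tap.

V_out ≈ 7.44 V

The load sits in parallel with R2, giving an effective lower resistance R2' = R2·R_L/(R2+R_L) = 6.657 kΩ.
Now apply the divider: V_out = 18.0 × 0.4133 = 7.439 V.
(Unloaded it would be 13.2 V; the load pulls it down.)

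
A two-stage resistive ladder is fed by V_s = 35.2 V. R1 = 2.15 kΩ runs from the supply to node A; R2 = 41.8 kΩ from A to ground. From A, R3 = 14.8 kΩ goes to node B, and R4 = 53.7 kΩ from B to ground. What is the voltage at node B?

V_B ≈ 25.5 V

Node A sees R2 in parallel with the series input of stage 2, R3 + R4 = 68.50 kΩ.
R2 ‖ (R3+R4) = 25.96 kΩ.
First divider: V_A = V_s · 25.96/(2.15 + 25.96) = 32.51 V.
Then the unloaded second divider: V_B = V_A × R4/(R3+R4) = 32.51 × 0.7839 = 25.48 V.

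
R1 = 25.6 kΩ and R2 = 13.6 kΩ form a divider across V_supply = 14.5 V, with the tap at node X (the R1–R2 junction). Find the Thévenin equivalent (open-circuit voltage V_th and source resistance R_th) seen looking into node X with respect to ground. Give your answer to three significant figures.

V_th ≈ 5.03 V, R_th ≈ 8.88 kΩ

With X open, the divider is unloaded: V_th = 14.5 × 13.6/39.20 = 5.031 V.
Zeroing V_supply shorts the top of R1 to ground, so R_th = R1 ‖ R2 = 8.882 kΩ.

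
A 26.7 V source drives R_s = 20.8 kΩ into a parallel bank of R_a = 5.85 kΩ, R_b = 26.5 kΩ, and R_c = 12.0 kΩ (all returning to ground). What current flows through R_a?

Parallel bank: R_p = 1/(1/5.85 + 1/26.5 + 1/12.0) = 3.425 kΩ.
V_A by voltage divider: V_A = 26.7 × 3.425/(20.8 + 3.425) = 3.774 V.
Branch current I = V_A/R_a = 3.774/5.85 = 0.6452 mA.

I ≈ 0.645 mA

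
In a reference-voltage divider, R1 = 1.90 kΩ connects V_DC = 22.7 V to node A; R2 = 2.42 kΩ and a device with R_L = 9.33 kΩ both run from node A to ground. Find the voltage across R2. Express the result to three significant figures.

R2 ‖ R_L = (2.42 × 9.33)/(2.42 + 9.33) = 1.922 kΩ.
Then V_out = V_DC · R2'/(R1 + R2') = 22.7 × 1.922/3.822 = 11.41 V.
(Unloaded it would be 12.7 V; the load pulls it down.)

V_out ≈ 11.4 V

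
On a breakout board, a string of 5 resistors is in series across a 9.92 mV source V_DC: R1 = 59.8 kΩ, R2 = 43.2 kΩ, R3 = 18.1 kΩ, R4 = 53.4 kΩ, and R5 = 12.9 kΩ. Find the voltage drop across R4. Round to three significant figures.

V ≈ 2.83 mV

ΣR = 59.8 + 43.2 + 18.1 + 53.4 + 12.9 = 187.4 kΩ.
By the voltage-divider rule, V = 9.92 × 53.40/187.4 = 2.827 mV.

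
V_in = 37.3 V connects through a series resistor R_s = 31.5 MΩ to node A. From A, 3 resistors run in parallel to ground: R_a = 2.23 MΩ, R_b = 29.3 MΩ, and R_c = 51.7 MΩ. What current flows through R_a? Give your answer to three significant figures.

Combine the parallel branches: R_p = (1/2.23 + 1/29.3 + 1/51.7)⁻¹ = 1.992 MΩ.
Node voltage V_A = V_in · R_p/(R_s + R_p) = 37.3 × 0.05949 = 2.219 V.
I(R_a) = V_A / R_a = 2.219/2.23 = 0.9950 µA.

I ≈ 0.995 µA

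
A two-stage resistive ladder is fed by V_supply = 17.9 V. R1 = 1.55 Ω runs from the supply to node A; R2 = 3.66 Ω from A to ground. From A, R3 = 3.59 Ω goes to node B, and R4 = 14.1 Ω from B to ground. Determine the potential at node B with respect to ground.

Looking into the second stage from A: R3 + R4 = 17.69 Ω appears in parallel with R2.
Effective lower resistance at A: R2 ‖ 17.69 = 3.033 Ω.
V_A = 17.9 × 3.033/(1.55 + 3.033) = 11.85 V.
Then the unloaded second divider: V_B = V_A × R4/(R3+R4) = 11.85 × 0.7971 = 9.442 V.

V_B ≈ 9.44 V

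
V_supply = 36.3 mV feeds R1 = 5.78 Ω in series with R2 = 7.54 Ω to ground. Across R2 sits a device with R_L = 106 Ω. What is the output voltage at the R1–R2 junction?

V_out ≈ 19.9 mV

First combine the lower leg with the load: R2 ‖ R_L = 7.039 Ω.
Then V_out = V_supply · R2'/(R1 + R2') = 36.3 × 7.039/12.82 = 19.93 mV.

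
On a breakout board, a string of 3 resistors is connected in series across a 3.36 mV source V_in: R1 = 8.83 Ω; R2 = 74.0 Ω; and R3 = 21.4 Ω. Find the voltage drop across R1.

Series total: ΣR = 8.83 + 74.0 + 21.4 = 104.2 Ω.
V = V_in · R/ΣR = 3.36 × 0.08472 = 0.2846 mV.

V ≈ 0.285 mV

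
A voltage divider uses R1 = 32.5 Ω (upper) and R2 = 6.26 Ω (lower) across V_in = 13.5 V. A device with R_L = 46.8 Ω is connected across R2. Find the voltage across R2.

First combine the lower leg with the load: R2 ‖ R_L = 5.521 Ω.
Then V_out = V_in · R2'/(R1 + R2') = 13.5 × 5.521/38.02 = 1.960 V.
(Unloaded it would be 2.18 V; the load pulls it down.)

V_out ≈ 1.96 V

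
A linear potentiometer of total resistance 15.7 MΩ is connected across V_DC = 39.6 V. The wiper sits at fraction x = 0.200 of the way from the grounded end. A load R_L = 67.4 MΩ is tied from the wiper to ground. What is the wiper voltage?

Lower segment x·R_p = 3.140 MΩ; upper segment (1−x)·R_p = 12.56 MΩ.
(x·R_p) ‖ R_L = 3.000 MΩ.
V_out = 39.6 × 3.000/(12.56 + 3.000) = 7.635 V.

V_out ≈ 7.64 V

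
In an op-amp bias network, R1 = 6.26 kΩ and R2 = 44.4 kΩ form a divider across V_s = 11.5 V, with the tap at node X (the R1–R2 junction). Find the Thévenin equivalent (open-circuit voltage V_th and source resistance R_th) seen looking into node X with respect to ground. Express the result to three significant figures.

Open-circuit (no load on X): V_th = V_s · R2/(R1 + R2) = 11.5 × 44.4/(6.260 + 44.4) = 10.08 V.
Zeroing V_s shorts the top of R1 to ground, so R_th = R1 ‖ R2 = 5.486 kΩ.

V_th ≈ 10.1 V, R_th ≈ 5.49 kΩ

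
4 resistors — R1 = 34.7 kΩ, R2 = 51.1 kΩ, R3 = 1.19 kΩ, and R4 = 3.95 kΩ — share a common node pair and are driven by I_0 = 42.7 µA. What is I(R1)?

Total conductance ΣG = 1/34.7 + 1/51.1 + 1/1.19 + 1/3.95 = 1.142 (units of 1/kΩ).
By the current-divider rule, I = I_0 · G_k/ΣG = 42.7 × 0.02524 = 1.078 µA.

I ≈ 1.08 µA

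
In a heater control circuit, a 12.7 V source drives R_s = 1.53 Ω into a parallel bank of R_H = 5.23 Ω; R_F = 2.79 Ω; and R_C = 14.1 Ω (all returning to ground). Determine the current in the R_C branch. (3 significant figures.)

I ≈ 0.462 A

Combine the parallel branches: R_p = (1/5.23 + 1/2.79 + 1/14.1)⁻¹ = 1.611 Ω.
V_A by voltage divider: V_A = 12.7 × 1.611/(1.53 + 1.611) = 6.515 V.
I(R_C) = V_A / R_C = 6.515/14.1 = 0.4620 A.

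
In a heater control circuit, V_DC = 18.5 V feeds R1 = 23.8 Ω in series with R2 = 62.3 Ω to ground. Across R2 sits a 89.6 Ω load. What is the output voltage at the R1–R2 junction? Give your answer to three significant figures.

First combine the lower leg with the load: R2 ‖ R_L = 36.75 Ω.
Then V_out = V_DC · R2'/(R1 + R2') = 18.5 × 36.75/60.55 = 11.23 V.

V_out ≈ 11.2 V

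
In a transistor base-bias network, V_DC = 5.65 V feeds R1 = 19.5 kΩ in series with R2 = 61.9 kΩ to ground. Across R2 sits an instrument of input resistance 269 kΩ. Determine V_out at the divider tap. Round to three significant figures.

V_out ≈ 4.07 V

R2 ‖ R_L = (61.9 × 269)/(61.9 + 269) = 50.32 kΩ.
Voltage divider with the loaded lower leg: V_out = 5.65 × 50.32/(19.5 + 50.32) = 5.65 × 0.7207 = 4.072 V.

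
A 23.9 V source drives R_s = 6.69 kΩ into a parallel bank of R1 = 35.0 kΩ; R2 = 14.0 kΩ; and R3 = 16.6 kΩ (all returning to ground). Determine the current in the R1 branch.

I ≈ 0.330 mA

Combine the parallel branches: R_p = (1/35.0 + 1/14.0 + 1/16.6)⁻¹ = 6.241 kΩ.
V_A = 23.9 × 6.241/12.93 = 11.53 V.
I(R1) = V_A / R1 = 11.53/35.0 = 0.3296 mA.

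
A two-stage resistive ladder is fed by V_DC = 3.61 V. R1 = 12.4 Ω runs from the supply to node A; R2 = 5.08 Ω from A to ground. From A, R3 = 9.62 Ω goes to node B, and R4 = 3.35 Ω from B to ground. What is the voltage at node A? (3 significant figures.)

Looking into the second stage from A: R3 + R4 = 12.97 Ω appears in parallel with R2.
Effective lower resistance at A: R2 ‖ 12.97 = 3.650 Ω.
So V_A = 3.61 × 0.2274 = 0.8210 V.

V_A ≈ 0.821 V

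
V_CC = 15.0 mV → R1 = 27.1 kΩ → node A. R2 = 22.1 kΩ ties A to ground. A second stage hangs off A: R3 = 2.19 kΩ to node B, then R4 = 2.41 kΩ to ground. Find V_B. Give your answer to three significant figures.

V_B ≈ 0.968 mV

Looking into the second stage from A: R3 + R4 = 4.600 kΩ appears in parallel with R2.
R2 ‖ (R3+R4) = 3.807 kΩ.
V_A = 15.0 × 3.807/(27.1 + 3.807) = 1.848 mV.
Stage 2 is unloaded, so V_B = V_A · R4/(R3+R4) = 1.848 × 2.41/4.600 = 0.9681 mV.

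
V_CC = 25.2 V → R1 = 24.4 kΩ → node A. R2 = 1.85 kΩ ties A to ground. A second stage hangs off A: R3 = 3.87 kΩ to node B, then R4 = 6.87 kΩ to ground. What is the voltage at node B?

Node A sees R2 in parallel with the series input of stage 2, R3 + R4 = 10.74 kΩ.
Effective lower resistance at A: R2 ‖ 10.74 = 1.578 kΩ.
First divider: V_A = V_CC · 1.578/(24.4 + 1.578) = 1.531 V.
Then the unloaded second divider: V_B = V_A × R4/(R3+R4) = 1.531 × 0.6397 = 0.9793 V.

V_B ≈ 0.979 V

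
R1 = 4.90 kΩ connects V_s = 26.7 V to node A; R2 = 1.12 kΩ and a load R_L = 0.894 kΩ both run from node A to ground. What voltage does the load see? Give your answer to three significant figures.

V_out ≈ 2.46 V

First combine the lower leg with the load: R2 ‖ R_L = 0.4972 kΩ.
Then V_out = V_s · R2'/(R1 + R2') = 26.7 × 0.4972/5.397 = 2.459 V.
(Unloaded it would be 4.97 V; the load pulls it down.)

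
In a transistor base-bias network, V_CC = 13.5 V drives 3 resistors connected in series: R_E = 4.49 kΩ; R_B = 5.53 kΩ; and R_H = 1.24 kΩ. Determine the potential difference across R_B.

V ≈ 6.63 V

Total series resistance ΣR = 4.49 + 5.53 + 1.24 = 11.26 kΩ.
Voltage divider: V = V_CC · (5.530 / 11.26) = 13.5 × 0.4911 = 6.630 V.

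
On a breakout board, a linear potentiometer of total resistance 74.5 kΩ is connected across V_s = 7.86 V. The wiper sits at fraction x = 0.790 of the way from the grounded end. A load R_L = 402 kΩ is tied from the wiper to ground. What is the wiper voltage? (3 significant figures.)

The pot divides into 15.64 kΩ above the wiper and 58.86 kΩ below.
R_L loads the lower segment: effective lower R = 51.34 kΩ.
Loaded-divider output: V_out = 7.86 × 0.7664 = 6.024 V.

V_out ≈ 6.02 V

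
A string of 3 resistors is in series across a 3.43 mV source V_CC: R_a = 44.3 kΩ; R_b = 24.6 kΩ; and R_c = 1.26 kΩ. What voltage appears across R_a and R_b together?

V ≈ 3.37 mV

ΣR = 44.3 + 24.6 + 1.26 = 70.16 kΩ.
R_{R_a..R_b} = 44.3 + 24.6 = 68.90 kΩ.
V = V_CC · R/ΣR = 3.43 × 0.9820 = 3.368 mV.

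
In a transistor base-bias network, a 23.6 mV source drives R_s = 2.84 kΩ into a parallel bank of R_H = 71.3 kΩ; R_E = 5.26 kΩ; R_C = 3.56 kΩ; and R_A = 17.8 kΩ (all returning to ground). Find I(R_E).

Combine the parallel branches: R_p = (1/71.3 + 1/5.26 + 1/3.56 + 1/17.8)⁻¹ = 1.848 kΩ.
Node voltage V_A = V_DC · R_p/(R_s + R_p) = 23.6 × 0.3942 = 9.302 mV.
I(R_E) = V_A / R_E = 9.302/5.26 = 1.768 µA.

I ≈ 1.77 µA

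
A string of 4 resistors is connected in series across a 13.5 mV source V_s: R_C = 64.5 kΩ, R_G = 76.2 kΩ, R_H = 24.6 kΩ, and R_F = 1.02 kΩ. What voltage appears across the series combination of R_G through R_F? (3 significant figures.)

ΣR = 64.5 + 76.2 + 24.6 + 1.02 = 166.3 kΩ.
R_{R_G..R_F} = 76.2 + 24.6 + 1.02 = 101.8 kΩ.
V = V_s · R/ΣR = 13.5 × 0.6122 = 8.265 mV.

V ≈ 8.26 mV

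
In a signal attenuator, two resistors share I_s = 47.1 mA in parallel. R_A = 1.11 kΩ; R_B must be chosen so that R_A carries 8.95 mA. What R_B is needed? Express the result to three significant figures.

R_B ≈ 0.260 kΩ

In a two-way split, I_A/I_s = R_B/(R_A + R_B).
With f = 0.1900, R_B = R_A · f/(1−f) = 1.11 × 0.2346 = 0.2604 kΩ.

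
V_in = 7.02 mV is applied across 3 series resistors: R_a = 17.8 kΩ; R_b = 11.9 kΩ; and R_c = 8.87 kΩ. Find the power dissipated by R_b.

P ≈ 0.394 nW

Series current I = V_in/ΣR = 7.02/38.57 = 0.1820 µA.
P = I²R = 0.03313 × 11.9 = 0.3942 nW.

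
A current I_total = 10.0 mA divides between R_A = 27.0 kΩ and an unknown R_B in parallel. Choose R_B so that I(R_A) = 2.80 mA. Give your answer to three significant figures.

R_B ≈ 10.5 kΩ

In a two-way split, I_A/I_total = R_B/(R_A + R_B).
2.80/10.0 = R_B/(R_A + R_B) → R_B = R_A · (0.2800)/(1 − 0.2800) = 27.0 × 0.3889 = 10.50 kΩ.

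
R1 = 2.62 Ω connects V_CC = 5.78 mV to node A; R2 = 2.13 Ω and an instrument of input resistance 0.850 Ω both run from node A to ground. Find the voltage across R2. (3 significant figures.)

First combine the lower leg with the load: R2 ‖ R_L = 0.6076 Ω.
Now apply the divider: V_out = 5.78 × 0.1882 = 1.088 mV.
(Unloaded it would be 2.59 mV; the load pulls it down.)

V_out ≈ 1.09 mV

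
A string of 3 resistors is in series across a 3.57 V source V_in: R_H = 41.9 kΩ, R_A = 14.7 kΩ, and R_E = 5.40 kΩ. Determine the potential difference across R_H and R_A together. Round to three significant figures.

ΣR = 41.9 + 14.7 + 5.40 = 62.00 kΩ.
R_{R_H..R_A} = 41.9 + 14.7 = 56.60 kΩ.
By the voltage-divider rule, V = 3.57 × 56.60/62.00 = 3.259 V.

V ≈ 3.26 V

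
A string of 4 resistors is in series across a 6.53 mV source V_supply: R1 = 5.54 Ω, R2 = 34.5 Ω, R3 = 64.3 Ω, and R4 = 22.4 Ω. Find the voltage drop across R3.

V ≈ 3.31 mV

Total series resistance ΣR = 5.54 + 34.5 + 64.3 + 22.4 = 126.7 Ω.
By the voltage-divider rule, V = 6.53 × 64.30/126.7 = 3.313 mV.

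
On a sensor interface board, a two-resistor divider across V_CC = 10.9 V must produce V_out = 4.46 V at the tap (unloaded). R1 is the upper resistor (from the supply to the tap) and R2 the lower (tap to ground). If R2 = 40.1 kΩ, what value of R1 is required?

R1 ≈ 57.9 kΩ

V_out/V_CC = R2/(R1+R2) = 0.4092.
Rearranging, R1 = R2·(1−k)/k = 40.1 × 1.444 = 57.90 kΩ.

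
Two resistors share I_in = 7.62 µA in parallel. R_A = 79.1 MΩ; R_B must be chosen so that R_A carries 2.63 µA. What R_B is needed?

R_B ≈ 41.7 MΩ

Two-branch current divider: I_A = I_in · R_B/(R_A + R_B).
With f = 0.3451, R_B = R_A · f/(1−f) = 79.1 × 0.5271 = 41.69 MΩ.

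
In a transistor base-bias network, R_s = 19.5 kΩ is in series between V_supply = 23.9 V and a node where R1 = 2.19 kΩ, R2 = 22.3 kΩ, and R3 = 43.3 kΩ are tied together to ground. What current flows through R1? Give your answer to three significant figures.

I ≈ 0.972 mA

Parallel bank: R_p = 1/(1/2.19 + 1/22.3 + 1/43.3) = 1.906 kΩ.
V_A by voltage divider: V_A = 23.9 × 1.906/(19.5 + 1.906) = 2.128 V.
Branch current I = V_A/R1 = 2.128/2.19 = 0.9719 mA.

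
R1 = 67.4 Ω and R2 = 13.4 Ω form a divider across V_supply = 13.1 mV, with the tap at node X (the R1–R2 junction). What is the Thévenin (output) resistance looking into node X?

Looking into X with the source shorted: R_th = R1·R2/(R1+R2) = 67.40 × 13.4/80.80 = 11.18 Ω.

R_th ≈ 11.2 Ω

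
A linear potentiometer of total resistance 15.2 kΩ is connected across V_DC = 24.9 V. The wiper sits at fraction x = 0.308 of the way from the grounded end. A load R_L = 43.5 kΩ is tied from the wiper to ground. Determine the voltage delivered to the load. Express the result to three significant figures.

The pot divides into 10.52 kΩ above the wiper and 4.682 kΩ below.
(x·R_p) ‖ R_L = 4.227 kΩ.
Loaded-divider output: V_out = 24.9 × 0.2867 = 7.138 V.

V_out ≈ 7.14 V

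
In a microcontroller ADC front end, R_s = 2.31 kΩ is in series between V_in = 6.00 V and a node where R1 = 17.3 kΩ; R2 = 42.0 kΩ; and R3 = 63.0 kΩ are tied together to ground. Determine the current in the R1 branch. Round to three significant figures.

I ≈ 0.283 mA

Combine the parallel branches: R_p = (1/17.3 + 1/42.0 + 1/63.0)⁻¹ = 10.26 kΩ.
V_A = 6.00 × 10.26/12.57 = 4.897 V.
Branch current I = V_A/R1 = 4.897/17.3 = 0.2831 mA.
(Equivalently: I_total = 0.4774 mA, then current-divider fraction G_k/ΣG = 0.5929.)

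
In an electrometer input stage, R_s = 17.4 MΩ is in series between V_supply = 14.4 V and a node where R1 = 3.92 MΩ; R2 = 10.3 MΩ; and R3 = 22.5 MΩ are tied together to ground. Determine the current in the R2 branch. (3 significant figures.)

Equivalent of the parallel group: R_p = 2.521 MΩ.
V_A by voltage divider: V_A = 14.4 × 2.521/(17.4 + 2.521) = 1.822 V.
I(R2) = V_A / R2 = 1.822/10.3 = 0.1769 µA.

I ≈ 0.177 µA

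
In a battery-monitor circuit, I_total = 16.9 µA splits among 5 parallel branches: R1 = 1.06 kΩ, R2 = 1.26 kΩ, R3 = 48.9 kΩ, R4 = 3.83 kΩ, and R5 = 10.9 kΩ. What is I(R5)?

I ≈ 0.735 µA

Total conductance ΣG = 1/1.06 + 1/1.26 + 1/48.9 + 1/3.83 + 1/10.9 = 2.110 (units of 1/kΩ).
Current divider: I(R5) = I_total · G_k/ΣG = 16.9 × (0.09174/2.110) = 16.9 × 0.04347 = 0.7347 µA.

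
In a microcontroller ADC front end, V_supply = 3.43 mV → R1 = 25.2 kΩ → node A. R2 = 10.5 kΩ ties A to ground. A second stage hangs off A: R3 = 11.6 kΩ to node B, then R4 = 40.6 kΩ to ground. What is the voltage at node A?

V_A ≈ 0.883 mV

Looking into the second stage from A: R3 + R4 = 52.20 kΩ appears in parallel with R2.
R2 ‖ (R3+R4) = 8.742 kΩ.
V_A = 3.43 × 8.742/(25.2 + 8.742) = 0.8834 mV.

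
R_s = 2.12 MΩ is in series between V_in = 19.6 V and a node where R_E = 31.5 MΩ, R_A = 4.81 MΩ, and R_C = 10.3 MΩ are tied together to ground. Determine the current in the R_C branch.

I ≈ 1.11 µA

Parallel bank: R_p = 1/(1/31.5 + 1/4.81 + 1/10.3) = 2.970 MΩ.
V_A = 19.6 × 2.970/5.090 = 11.44 V.
I(R_C) = V_A / R_C = 11.44/10.3 = 1.110 µA.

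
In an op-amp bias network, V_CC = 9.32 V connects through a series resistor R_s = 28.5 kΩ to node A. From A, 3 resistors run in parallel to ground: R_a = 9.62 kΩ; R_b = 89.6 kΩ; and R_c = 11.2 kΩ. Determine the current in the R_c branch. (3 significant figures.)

Equivalent of the parallel group: R_p = 4.892 kΩ.
Node voltage V_A = V_CC · R_p/(R_s + R_p) = 9.32 × 0.1465 = 1.366 V.
I(R_c) = V_A / R_c = 1.366/11.2 = 0.1219 mA.

I ≈ 0.122 mA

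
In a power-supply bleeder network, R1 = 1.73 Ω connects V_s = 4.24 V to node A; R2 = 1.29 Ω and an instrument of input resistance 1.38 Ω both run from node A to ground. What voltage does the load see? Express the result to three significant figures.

V_out ≈ 1.18 V

The load sits in parallel with R2, giving an effective lower resistance R2' = R2·R_L/(R2+R_L) = 0.6667 Ω.
Then V_out = V_s · R2'/(R1 + R2') = 4.24 × 0.6667/2.397 = 1.180 V.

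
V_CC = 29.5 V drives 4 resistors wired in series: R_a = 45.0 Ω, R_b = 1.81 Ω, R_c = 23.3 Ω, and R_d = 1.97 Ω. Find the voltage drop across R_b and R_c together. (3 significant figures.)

V ≈ 10.3 V

ΣR = 45.0 + 1.81 + 23.3 + 1.97 = 72.08 Ω.
R_{R_b..R_c} = 1.81 + 23.3 = 25.11 Ω.
Voltage divider: V = V_CC · (25.11 / 72.08) = 29.5 × 0.3484 = 10.28 V.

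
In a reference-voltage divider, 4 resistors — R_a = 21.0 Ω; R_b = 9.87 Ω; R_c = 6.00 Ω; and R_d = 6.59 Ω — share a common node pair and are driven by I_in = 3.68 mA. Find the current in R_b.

ΣG = 1/21.0 + 1/9.87 + 1/6.00 + 1/6.59 = 0.4673.
By the current-divider rule, I = I_in · G_k/ΣG = 3.68 × 0.2168 = 0.7978 mA.

I ≈ 0.798 mA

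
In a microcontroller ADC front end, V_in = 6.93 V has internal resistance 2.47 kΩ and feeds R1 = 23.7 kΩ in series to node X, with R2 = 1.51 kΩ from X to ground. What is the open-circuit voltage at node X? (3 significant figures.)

V_th ≈ 0.378 V

R1' = 2.47 + 23.7 = 26.17 kΩ (source resistance + R1).
With X open, the divider is unloaded: V_th = 6.93 × 1.51/27.68 = 0.3780 V.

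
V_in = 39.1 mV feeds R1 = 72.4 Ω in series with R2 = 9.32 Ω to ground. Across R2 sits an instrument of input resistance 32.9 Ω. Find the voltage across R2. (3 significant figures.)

V_out ≈ 3.56 mV

The load sits in parallel with R2, giving an effective lower resistance R2' = R2·R_L/(R2+R_L) = 7.263 Ω.
Then V_out = V_in · R2'/(R1 + R2') = 39.1 × 7.263/79.66 = 3.565 mV.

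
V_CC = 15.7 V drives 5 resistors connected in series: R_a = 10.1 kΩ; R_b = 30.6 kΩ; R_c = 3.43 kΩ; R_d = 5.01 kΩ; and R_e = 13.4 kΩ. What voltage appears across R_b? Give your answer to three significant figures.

Series total: ΣR = 10.1 + 30.6 + 3.43 + 5.01 + 13.4 = 62.54 kΩ.
V = V_CC · R/ΣR = 15.7 × 0.4893 = 7.682 V.

V ≈ 7.68 V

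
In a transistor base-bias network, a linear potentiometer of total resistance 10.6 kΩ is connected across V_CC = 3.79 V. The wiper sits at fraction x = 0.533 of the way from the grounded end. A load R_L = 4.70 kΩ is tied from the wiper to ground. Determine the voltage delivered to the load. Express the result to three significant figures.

The pot divides into 4.950 kΩ above the wiper and 5.650 kΩ below.
Lower segment in parallel with the load: 5.650 ‖ 4.70 = 2.566 kΩ.
Then V_out = V_CC · 2.566/(4.950 + 2.566) = 1.294 V.

V_out ≈ 1.29 V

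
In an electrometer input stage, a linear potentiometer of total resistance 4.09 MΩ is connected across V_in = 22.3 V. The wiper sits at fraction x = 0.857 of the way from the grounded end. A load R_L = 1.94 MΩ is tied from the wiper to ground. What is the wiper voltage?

The pot divides into 0.5849 MΩ above the wiper and 3.505 MΩ below.
(x·R_p) ‖ R_L = 1.249 MΩ.
V_out = 22.3 × 1.249/(0.5849 + 1.249) = 15.19 V.

V_out ≈ 15.2 V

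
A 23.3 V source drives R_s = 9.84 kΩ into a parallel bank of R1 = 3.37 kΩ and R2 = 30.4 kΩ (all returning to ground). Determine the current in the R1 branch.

Equivalent of the parallel group: R_p = 3.034 kΩ.
V_A by voltage divider: V_A = 23.3 × 3.034/(9.84 + 3.034) = 5.491 V.
Branch current I = V_A/R1 = 5.491/3.37 = 1.629 mA.

I ≈ 1.63 mA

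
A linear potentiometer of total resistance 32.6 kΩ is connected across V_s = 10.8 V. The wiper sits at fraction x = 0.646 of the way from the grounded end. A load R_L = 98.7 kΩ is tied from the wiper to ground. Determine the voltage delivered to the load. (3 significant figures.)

V_out ≈ 6.49 V

Split the track: R_lower = x·R_p = 21.06 kΩ, R_upper = (1−x)·R_p = 11.54 kΩ.
Lower segment in parallel with the load: 21.06 ‖ 98.7 = 17.36 kΩ.
V_out = 10.8 × 17.36/(11.54 + 17.36) = 6.487 V.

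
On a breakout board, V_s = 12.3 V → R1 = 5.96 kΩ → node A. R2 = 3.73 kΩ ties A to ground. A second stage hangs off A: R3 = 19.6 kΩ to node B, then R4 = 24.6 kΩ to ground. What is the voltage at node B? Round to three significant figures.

The second stage (R3 + R4 = 44.20 kΩ) loads node A in parallel with R2.
R2 ‖ (R3+R4) = 3.440 kΩ.
So V_A = 12.3 × 0.3659 = 4.501 V.
Stage 2 is unloaded, so V_B = V_A · R4/(R3+R4) = 4.501 × 24.6/44.20 = 2.505 V.

V_B ≈ 2.51 V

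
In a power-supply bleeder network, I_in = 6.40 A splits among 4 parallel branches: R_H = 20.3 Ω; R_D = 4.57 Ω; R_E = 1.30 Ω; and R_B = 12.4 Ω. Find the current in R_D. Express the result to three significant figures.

Conductances: ΣG = 1/20.3 + 1/4.57 + 1/1.30 + 1/12.4 = 1.118 (1/Ω).
By the current-divider rule, I = I_in · G_k/ΣG = 6.40 × 0.1957 = 1.253 A.

I ≈ 1.25 A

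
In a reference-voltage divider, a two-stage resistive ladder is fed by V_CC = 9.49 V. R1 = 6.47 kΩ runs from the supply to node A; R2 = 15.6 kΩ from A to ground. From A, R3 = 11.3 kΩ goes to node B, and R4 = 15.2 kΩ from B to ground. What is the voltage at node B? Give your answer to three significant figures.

The second stage (R3 + R4 = 26.50 kΩ) loads node A in parallel with R2.
Effective lower resistance at A: R2 ‖ 26.50 = 9.819 kΩ.
So V_A = 9.49 × 0.6028 = 5.721 V.
V_B = V_A × 0.5736 = 3.281 V.

V_B ≈ 3.28 V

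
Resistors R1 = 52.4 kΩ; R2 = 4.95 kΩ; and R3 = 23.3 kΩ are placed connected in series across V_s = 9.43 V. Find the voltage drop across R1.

ΣR = 52.4 + 4.95 + 23.3 = 80.65 kΩ.
By the voltage-divider rule, V = 9.43 × 52.40/80.65 = 6.127 V.

V ≈ 6.13 V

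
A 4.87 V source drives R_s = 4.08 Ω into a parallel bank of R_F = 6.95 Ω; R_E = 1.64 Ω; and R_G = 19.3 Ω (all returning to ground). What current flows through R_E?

I ≈ 0.693 A

Combine the parallel branches: R_p = (1/6.95 + 1/1.64 + 1/19.3)⁻¹ = 1.242 Ω.
V_A = 4.87 × 1.242/5.322 = 1.136 V.
I(R_E) = V_A / R_E = 1.136/1.64 = 0.6928 A.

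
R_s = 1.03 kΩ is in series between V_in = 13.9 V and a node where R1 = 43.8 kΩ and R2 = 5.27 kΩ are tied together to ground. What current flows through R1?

Equivalent of the parallel group: R_p = 4.704 kΩ.
V_A by voltage divider: V_A = 13.9 × 4.704/(1.03 + 4.704) = 11.40 V.
I(R1) = V_A / R1 = 11.40/43.8 = 0.2603 mA.
(Equivalently: I_total = 2.424 mA, then current-divider fraction G_k/ΣG = 0.1074.)

I ≈ 0.260 mA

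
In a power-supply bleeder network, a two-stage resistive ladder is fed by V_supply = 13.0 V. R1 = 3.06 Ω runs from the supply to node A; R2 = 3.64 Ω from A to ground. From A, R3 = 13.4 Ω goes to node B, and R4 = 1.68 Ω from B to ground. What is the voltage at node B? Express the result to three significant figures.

V_B ≈ 0.709 V

The second stage (R3 + R4 = 15.08 Ω) loads node A in parallel with R2.
R2 ‖ (R3+R4) = 2.932 Ω.
V_A = 13.0 × 2.932/(3.06 + 2.932) = 6.361 V.
Stage 2 is unloaded, so V_B = V_A · R4/(R3+R4) = 6.361 × 1.68/15.08 = 0.7087 V.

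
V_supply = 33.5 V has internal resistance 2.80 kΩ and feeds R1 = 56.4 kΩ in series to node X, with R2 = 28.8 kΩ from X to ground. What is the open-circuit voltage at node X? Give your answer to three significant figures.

R1' = 2.80 + 56.4 = 59.20 kΩ (source resistance + R1).
Open-circuit (no load on X): V_th = V_supply · R2/(R1' + R2) = 33.5 × 28.8/(59.20 + 28.8) = 10.96 V.

V_th ≈ 11.0 V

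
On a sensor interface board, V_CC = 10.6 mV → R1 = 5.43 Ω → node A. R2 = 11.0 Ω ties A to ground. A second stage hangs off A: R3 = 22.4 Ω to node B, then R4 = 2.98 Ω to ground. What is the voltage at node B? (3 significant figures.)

V_B ≈ 0.729 mV

Looking into the second stage from A: R3 + R4 = 25.38 Ω appears in parallel with R2.
Effective lower resistance at A: R2 ‖ 25.38 = 7.674 Ω.
First divider: V_A = V_CC · 7.674/(5.43 + 7.674) = 6.208 mV.
V_B = V_A × 0.1174 = 0.7289 mV.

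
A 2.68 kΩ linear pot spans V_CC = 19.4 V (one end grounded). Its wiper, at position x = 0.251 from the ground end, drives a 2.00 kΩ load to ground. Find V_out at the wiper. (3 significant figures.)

V_out ≈ 3.89 V

The pot divides into 2.007 kΩ above the wiper and 0.6727 kΩ below.
(x·R_p) ‖ R_L = 0.5034 kΩ.
Then V_out = V_CC · 0.5034/(2.007 + 0.5034) = 3.890 V.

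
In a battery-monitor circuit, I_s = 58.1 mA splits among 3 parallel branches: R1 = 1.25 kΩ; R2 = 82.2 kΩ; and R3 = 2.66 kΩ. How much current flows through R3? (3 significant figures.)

I ≈ 18.4 mA

ΣG = 1/1.25 + 1/82.2 + 1/2.66 = 1.188.
R3 takes the fraction G_k/ΣG = 0.3759/1.188 = 0.3164, so I = 58.1 × 0.3164 = 18.38 mA.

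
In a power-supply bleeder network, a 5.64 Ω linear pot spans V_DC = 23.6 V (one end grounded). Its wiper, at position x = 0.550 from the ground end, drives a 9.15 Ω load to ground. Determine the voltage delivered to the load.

The pot divides into 2.538 Ω above the wiper and 3.102 Ω below.
R_L loads the lower segment: effective lower R = 2.317 Ω.
Then V_out = V_DC · 2.317/(2.538 + 2.317) = 11.26 V.

V_out ≈ 11.3 V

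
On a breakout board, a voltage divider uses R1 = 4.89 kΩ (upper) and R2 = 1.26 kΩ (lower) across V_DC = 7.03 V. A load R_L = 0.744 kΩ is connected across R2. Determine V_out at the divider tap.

V_out ≈ 0.614 V

The load sits in parallel with R2, giving an effective lower resistance R2' = R2·R_L/(R2+R_L) = 0.4678 kΩ.
Now apply the divider: V_out = 7.03 × 0.08731 = 0.6138 V.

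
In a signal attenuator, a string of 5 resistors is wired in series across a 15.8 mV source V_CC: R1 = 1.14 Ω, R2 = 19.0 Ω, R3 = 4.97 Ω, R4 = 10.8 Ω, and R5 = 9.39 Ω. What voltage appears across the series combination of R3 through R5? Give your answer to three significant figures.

V ≈ 8.78 mV

Total series resistance ΣR = 1.14 + 19.0 + 4.97 + 10.8 + 9.39 = 45.30 Ω.
R_{R3..R5} = 4.97 + 10.8 + 9.39 = 25.16 Ω.
V = V_CC · R/ΣR = 15.8 × 0.5554 = 8.775 mV.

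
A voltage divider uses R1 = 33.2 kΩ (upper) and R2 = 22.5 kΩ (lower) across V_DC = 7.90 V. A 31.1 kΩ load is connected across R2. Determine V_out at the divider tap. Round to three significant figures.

V_out ≈ 2.23 V

The load sits in parallel with R2, giving an effective lower resistance R2' = R2·R_L/(R2+R_L) = 13.06 kΩ.
Voltage divider with the loaded lower leg: V_out = 7.90 × 13.06/(33.2 + 13.06) = 7.90 × 0.2822 = 2.230 V.
(Unloaded it would be 3.19 V; the load pulls it down.)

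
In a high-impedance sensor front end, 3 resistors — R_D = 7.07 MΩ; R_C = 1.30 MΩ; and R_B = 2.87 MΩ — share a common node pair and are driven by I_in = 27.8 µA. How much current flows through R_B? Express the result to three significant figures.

Total conductance ΣG = 1/7.07 + 1/1.30 + 1/2.87 = 1.259 (units of 1/MΩ).
R_B takes the fraction G_k/ΣG = 0.3484/1.259 = 0.2767, so I = 27.8 × 0.2767 = 7.693 µA.

I ≈ 7.69 µA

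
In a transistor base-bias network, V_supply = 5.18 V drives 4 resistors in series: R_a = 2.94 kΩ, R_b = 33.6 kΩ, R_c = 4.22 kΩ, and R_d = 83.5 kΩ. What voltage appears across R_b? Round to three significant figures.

Series total: ΣR = 2.94 + 33.6 + 4.22 + 83.5 = 124.3 kΩ.
By the voltage-divider rule, V = 5.18 × 33.60/124.3 = 1.401 V.

V ≈ 1.40 V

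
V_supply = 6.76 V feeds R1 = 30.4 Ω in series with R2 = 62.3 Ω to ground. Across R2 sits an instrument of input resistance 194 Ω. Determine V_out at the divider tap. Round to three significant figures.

V_out ≈ 4.11 V

First combine the lower leg with the load: R2 ‖ R_L = 47.16 Ω.
Then V_out = V_supply · R2'/(R1 + R2') = 6.76 × 47.16/77.56 = 4.110 V.
(Unloaded it would be 4.54 V; the load pulls it down.)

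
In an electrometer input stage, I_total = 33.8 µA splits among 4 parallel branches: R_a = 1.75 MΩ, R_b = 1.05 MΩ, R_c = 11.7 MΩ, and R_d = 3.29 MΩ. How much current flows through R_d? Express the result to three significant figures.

I ≈ 5.37 µA

ΣG = 1/1.75 + 1/1.05 + 1/11.7 + 1/3.29 = 1.913.
By the current-divider rule, I = I_total · G_k/ΣG = 33.8 × 0.1589 = 5.370 µA.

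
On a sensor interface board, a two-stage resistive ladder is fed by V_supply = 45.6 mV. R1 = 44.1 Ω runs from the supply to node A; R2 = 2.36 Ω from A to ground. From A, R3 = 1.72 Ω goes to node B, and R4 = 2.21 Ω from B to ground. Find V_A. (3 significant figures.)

The second stage (R3 + R4 = 3.930 Ω) loads node A in parallel with R2.
Effective lower resistance at A: R2 ‖ 3.930 = 1.475 Ω.
V_A = 45.6 × 1.475/(44.1 + 1.475) = 1.475 mV.

V_A ≈ 1.48 mV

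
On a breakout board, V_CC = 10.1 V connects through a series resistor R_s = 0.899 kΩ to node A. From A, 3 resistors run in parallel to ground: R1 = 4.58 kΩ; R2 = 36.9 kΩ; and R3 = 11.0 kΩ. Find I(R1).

I ≈ 1.69 mA

Combine the parallel branches: R_p = (1/4.58 + 1/36.9 + 1/11.0)⁻¹ = 2.973 kΩ.
Node voltage V_A = V_CC · R_p/(R_s + R_p) = 10.1 × 0.7678 = 7.755 V.
I(R1) = V_A / R1 = 7.755/4.58 = 1.693 mA.
(Equivalently: I_total = 2.608 mA, then current-divider fraction G_k/ΣG = 0.6491.)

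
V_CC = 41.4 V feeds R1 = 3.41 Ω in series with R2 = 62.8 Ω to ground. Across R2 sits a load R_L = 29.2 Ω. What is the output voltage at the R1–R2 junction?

The load sits in parallel with R2, giving an effective lower resistance R2' = R2·R_L/(R2+R_L) = 19.93 Ω.
Voltage divider with the loaded lower leg: V_out = 41.4 × 19.93/(3.41 + 19.93) = 41.4 × 0.8539 = 35.35 V.

V_out ≈ 35.4 V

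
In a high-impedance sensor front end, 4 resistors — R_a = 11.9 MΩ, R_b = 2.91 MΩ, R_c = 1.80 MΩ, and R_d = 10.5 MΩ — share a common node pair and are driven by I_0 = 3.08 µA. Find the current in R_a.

ΣG = 1/11.9 + 1/2.91 + 1/1.80 + 1/10.5 = 1.078.
By the current-divider rule, I = I_0 · G_k/ΣG = 3.08 × 0.07792 = 0.2400 µA.

I ≈ 0.240 µA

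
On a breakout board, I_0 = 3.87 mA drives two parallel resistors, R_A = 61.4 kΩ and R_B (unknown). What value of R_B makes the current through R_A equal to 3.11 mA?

R_B ≈ 251 kΩ

The fraction through R_A equals R_B/(R_A+R_B).
3.11/3.87 = R_B/(R_A + R_B) → R_B = R_A · (0.8036)/(1 − 0.8036) = 61.4 × 4.092 = 251.3 kΩ.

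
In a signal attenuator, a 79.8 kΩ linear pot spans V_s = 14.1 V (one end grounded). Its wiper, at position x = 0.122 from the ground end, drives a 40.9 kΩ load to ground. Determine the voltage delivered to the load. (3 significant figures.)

Split the track: R_lower = x·R_p = 9.736 kΩ, R_upper = (1−x)·R_p = 70.06 kΩ.
R_L loads the lower segment: effective lower R = 7.864 kΩ.
V_out = 14.1 × 7.864/(70.06 + 7.864) = 1.423 V.

V_out ≈ 1.42 V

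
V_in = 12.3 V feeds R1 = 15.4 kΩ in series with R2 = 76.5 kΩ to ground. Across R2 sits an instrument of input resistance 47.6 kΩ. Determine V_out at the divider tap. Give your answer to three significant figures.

First combine the lower leg with the load: R2 ‖ R_L = 29.34 kΩ.
Voltage divider with the loaded lower leg: V_out = 12.3 × 29.34/(15.4 + 29.34) = 12.3 × 0.6558 = 8.066 V.
(Unloaded it would be 10.2 V; the load pulls it down.)

V_out ≈ 8.07 V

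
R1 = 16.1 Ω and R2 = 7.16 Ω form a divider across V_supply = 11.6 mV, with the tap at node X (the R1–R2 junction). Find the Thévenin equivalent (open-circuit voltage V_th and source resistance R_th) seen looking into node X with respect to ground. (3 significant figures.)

Open-circuit (no load on X): V_th = V_supply · R2/(R1 + R2) = 11.6 × 7.16/(16.10 + 7.16) = 3.571 mV.
With V_supply suppressed (replaced by a short), R_th = R1 ‖ R2 = (16.10 × 7.16)/(16.10 + 7.16) = 4.956 Ω.

V_th ≈ 3.57 mV, R_th ≈ 4.96 Ω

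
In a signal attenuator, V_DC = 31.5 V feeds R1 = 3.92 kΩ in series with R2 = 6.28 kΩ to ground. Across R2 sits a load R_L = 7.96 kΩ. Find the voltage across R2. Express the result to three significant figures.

The load sits in parallel with R2, giving an effective lower resistance R2' = R2·R_L/(R2+R_L) = 3.510 kΩ.
Voltage divider with the loaded lower leg: V_out = 31.5 × 3.510/(3.92 + 3.510) = 31.5 × 0.4724 = 14.88 V.

V_out ≈ 14.9 V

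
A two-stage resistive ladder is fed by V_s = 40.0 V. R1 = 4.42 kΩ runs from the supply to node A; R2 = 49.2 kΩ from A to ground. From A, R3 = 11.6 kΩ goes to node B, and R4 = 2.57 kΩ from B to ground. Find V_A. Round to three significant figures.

The second stage (R3 + R4 = 14.17 kΩ) loads node A in parallel with R2.
R2 ‖ (R3+R4) = 11.00 kΩ.
V_A = 40.0 × 11.00/(4.42 + 11.00) = 28.54 V.

V_A ≈ 28.5 V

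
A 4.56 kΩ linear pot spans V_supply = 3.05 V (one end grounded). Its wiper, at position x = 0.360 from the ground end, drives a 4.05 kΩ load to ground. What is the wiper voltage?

V_out ≈ 0.872 V

The pot divides into 2.918 kΩ above the wiper and 1.642 kΩ below.
(x·R_p) ‖ R_L = 1.168 kΩ.
Then V_out = V_supply · 1.168/(2.918 + 1.168) = 0.8718 V.
(Unloaded: V_out = x·V_supply = 1.10 V.)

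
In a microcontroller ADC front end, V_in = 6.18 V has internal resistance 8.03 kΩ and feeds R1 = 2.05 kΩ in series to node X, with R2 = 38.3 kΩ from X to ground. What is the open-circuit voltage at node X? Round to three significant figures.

R1' = 8.03 + 2.05 = 10.08 kΩ (source resistance + R1).
With X open, the divider is unloaded: V_th = 6.18 × 38.3/48.38 = 4.892 V.

V_th ≈ 4.89 V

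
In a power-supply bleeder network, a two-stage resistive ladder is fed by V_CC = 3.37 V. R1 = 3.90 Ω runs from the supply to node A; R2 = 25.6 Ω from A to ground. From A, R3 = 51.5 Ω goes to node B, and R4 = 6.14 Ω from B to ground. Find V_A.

V_A ≈ 2.76 V

Node A sees R2 in parallel with the series input of stage 2, R3 + R4 = 57.64 Ω.
R2 ‖ (R3+R4) = 17.73 Ω.
V_A = 3.37 × 17.73/(3.90 + 17.73) = 2.762 V.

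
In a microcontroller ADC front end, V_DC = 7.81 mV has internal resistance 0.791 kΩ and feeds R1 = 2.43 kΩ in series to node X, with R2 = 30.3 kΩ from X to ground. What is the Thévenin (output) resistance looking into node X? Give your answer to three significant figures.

R1' = 0.791 + 2.43 = 3.221 kΩ (source resistance + R1).
With V_DC suppressed (replaced by a short), R_th = R1' ‖ R2 = (3.221 × 30.3)/(3.221 + 30.3) = 2.911 kΩ.

R_th ≈ 2.91 kΩ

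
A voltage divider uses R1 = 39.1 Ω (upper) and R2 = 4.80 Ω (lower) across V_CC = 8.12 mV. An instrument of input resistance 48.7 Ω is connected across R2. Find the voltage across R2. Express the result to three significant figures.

First combine the lower leg with the load: R2 ‖ R_L = 4.369 Ω.
Then V_out = V_CC · R2'/(R1 + R2') = 8.12 × 4.369/43.47 = 0.8162 mV.

V_out ≈ 0.816 mV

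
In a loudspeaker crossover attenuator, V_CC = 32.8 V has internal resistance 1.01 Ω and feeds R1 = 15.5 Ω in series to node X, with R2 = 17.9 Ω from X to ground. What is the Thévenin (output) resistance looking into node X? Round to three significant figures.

R_th ≈ 8.59 Ω

R1' = 1.01 + 15.5 = 16.51 Ω (source resistance + R1).
Zeroing V_CC shorts the top of R1' to ground, so R_th = R1' ‖ R2 = 8.588 Ω.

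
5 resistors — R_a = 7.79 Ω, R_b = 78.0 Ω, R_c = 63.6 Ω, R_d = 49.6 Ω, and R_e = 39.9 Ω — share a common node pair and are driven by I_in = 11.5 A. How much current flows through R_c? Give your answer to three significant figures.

Total conductance ΣG = 1/7.79 + 1/78.0 + 1/63.6 + 1/49.6 + 1/39.9 = 0.2021 (units of 1/Ω).
Current divider: I(R_c) = I_in · G_k/ΣG = 11.5 × (0.01572/0.2021) = 11.5 × 0.07779 = 0.8945 A.

I ≈ 0.895 A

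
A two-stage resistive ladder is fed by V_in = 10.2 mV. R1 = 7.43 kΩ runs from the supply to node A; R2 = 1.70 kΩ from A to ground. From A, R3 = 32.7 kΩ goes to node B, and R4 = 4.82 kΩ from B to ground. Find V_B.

Looking into the second stage from A: R3 + R4 = 37.52 kΩ appears in parallel with R2.
Effective lower resistance at A: R2 ‖ 37.52 = 1.626 kΩ.
First divider: V_A = V_in · 1.626/(7.43 + 1.626) = 1.832 mV.
Stage 2 is unloaded, so V_B = V_A · R4/(R3+R4) = 1.832 × 4.82/37.52 = 0.2353 mV.

V_B ≈ 0.235 mV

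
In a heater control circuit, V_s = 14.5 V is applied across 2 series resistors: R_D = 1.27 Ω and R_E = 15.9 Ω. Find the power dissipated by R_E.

P ≈ 11.3 W

The common current is I = 14.5/17.17 = 0.8445 A.
P(R_E) = I²·R_E = (0.8445)² × 15.9 = 11.34 W.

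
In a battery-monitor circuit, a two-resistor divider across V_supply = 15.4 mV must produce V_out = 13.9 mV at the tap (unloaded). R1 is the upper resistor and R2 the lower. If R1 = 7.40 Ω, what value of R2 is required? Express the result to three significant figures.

R2 ≈ 68.6 Ω

The divider ratio is R2/(R1+R2) = 13.9/15.4 = 0.9026.
Rearranging, R2 = R1·k/(1−k) = 7.40 × 9.267 = 68.57 Ω.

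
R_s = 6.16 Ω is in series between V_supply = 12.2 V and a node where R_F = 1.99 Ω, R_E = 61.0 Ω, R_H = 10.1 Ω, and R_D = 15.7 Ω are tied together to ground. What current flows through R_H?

I ≈ 0.232 A

Combine the parallel branches: R_p = (1/1.99 + 1/61.0 + 1/10.1 + 1/15.7)⁻¹ = 1.467 Ω.
V_A by voltage divider: V_A = 12.2 × 1.467/(6.16 + 1.467) = 2.347 V.
Branch current I = V_A/R_H = 2.347/10.1 = 0.2323 A.
(Equivalently: I_total = 1.600 A, then current-divider fraction G_k/ΣG = 0.1453.)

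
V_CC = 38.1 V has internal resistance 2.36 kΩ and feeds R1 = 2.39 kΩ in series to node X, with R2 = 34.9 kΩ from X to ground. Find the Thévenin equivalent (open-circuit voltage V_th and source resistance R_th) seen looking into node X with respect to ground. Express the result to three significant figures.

V_th ≈ 33.5 V, R_th ≈ 4.18 kΩ

R1' = 2.36 + 2.39 = 4.750 kΩ (source resistance + R1).
Open-circuit (no load on X): V_th = V_CC · R2/(R1' + R2) = 38.1 × 34.9/(4.750 + 34.9) = 33.54 V.
Looking into X with the source shorted: R_th = R1'·R2/(R1'+R2) = 4.750 × 34.9/39.65 = 4.181 kΩ.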